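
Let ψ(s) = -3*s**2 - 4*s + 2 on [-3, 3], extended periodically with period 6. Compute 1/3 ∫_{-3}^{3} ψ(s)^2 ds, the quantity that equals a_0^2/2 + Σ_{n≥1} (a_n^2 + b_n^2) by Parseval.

1618/5

1/3 ∫_{-3}^{3} ψ(s)^2 ds = 1/3 · (4854/5) = 1618/5.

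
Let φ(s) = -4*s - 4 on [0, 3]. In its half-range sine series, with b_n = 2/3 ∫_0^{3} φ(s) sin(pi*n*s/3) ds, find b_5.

b_5 = 2/3 ∫_0^{3} (-4*s - 4) sin(5*pi*s/3) ds.
Integrating by parts (boundary term plus one more integral), an antiderivative of (-4*s - 4) sin(5*pi*s/3) is 12*s*cos(5*pi*s/3)/(5*pi) - 36*sin(5*pi*s/3)/(25*pi**2) + 12*cos(5*pi*s/3)/(5*pi); evaluating from 0 to 3: ∫_{0}^{3} (-4*s - 4) sin(5*pi*s/3) ds = (-48/(5*pi)) - (12/(5*pi)) = -12/pi.
Hence b_5 = (2/3)·(-12/pi) = -8/pi.

-8/pi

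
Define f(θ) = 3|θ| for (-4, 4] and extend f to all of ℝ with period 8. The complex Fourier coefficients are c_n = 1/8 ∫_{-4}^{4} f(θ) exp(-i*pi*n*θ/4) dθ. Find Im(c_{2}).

0

Since f is real-valued, Im(c_{2}) = -1/8 ∫_{-4}^{4} f(θ) sin(pi*θ/2) dθ = -b_{2}/2.
(f is even, so the integrand is odd over a symmetric interval and the integral vanishes.)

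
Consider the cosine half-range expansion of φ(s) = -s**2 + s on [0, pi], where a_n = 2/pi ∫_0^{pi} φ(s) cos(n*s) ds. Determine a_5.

a_5 = 2/pi ∫_0^{pi} (-s**2 + s) cos(5*s) ds.
Integrating by parts twice (tabular method), an antiderivative of (-s**2 + s) cos(5*s) is -s**2*sin(5*s)/5 + s*sin(5*s)/5 - 2*s*cos(5*s)/25 + 2*sin(5*s)/125 + cos(5*s)/25; evaluating from 0 to pi: ∫_{0}^{pi} (-s**2 + s) cos(5*s) ds = (-1/25 + 2*pi/25) - (1/25) = -2/25 + 2*pi/25.
Hence a_5 = (2/pi)·(-2/25 + 2*pi/25) = 4*(-1 + pi)/(25*pi).

4*(-1 + pi)/(25*pi)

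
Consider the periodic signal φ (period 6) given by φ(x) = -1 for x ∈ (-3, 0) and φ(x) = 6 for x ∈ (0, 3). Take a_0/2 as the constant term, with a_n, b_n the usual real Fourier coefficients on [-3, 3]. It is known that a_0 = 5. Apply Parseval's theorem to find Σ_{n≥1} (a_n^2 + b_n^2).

49/2

Parseval: a_0^2/2 + Σ_{n≥1} (a_n^2+b_n^2) = 1/3 ∫_{-3}^{3} φ(x)^2 dx = 37.
Subtract a_0^2/2 = 25/2: Σ (a_n^2+b_n^2) = 49/2.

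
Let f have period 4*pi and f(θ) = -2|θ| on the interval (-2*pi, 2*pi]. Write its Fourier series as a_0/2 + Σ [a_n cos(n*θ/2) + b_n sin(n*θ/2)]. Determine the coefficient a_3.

a_3 = (1/(2*pi)) ∫_{-2*pi}^{2*pi} f(θ) cos(3*θ/2) dθ.
f is even and cos(3*θ/2) is even, so the integrand is even and a_3 = 1/pi ∫_0^{2*pi} f(θ) cos(3*θ/2) dθ.
Integrating by parts (boundary term plus one more integral), an antiderivative of (-2*θ) cos(3*θ/2) is -4*θ*sin(3*θ/2)/3 - 8*cos(3*θ/2)/9; evaluating from 0 to 2*pi: ∫_{0}^{2*pi} (-2*θ) cos(3*θ/2) dθ = (8/9) - (-8/9) = 16/9.
Hence a_3 = (1/pi)·(16/9) = 16/(9*pi).

16/(9*pi)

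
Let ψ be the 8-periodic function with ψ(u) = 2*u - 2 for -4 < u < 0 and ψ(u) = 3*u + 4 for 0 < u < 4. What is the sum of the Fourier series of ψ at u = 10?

u = 10 differs from u = 2 by 1 full period(s), and the series is 8-periodic.
ψ is continuous at u = 2 with value 10, so the series converges to 10 there.

10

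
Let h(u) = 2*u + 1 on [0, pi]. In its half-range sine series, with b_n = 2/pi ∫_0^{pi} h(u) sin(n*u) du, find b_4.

b_4 = 2/pi ∫_0^{pi} (2*u + 1) sin(4*u) du.
Integrating by parts (boundary term plus one more integral), an antiderivative of (2*u + 1) sin(4*u) is -u*cos(4*u)/2 + sin(4*u)/8 - cos(4*u)/4; evaluating from 0 to pi: ∫_{0}^{pi} (2*u + 1) sin(4*u) du = (-pi/2 - 1/4) - (-1/4) = -pi/2.
Hence b_4 = (2/pi)·(-pi/2) = -1.

-1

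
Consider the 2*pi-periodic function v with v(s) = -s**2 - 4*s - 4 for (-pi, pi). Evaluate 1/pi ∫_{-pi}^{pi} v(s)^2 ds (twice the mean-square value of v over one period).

32 + 2*pi**4/5 + 16*pi**2

1/pi ∫_{-pi}^{pi} v(s)^2 ds = 1/pi · (2*pi*(80 + pi**4 + 40*pi**2)/5) = 32 + 2*pi**4/5 + 16*pi**2.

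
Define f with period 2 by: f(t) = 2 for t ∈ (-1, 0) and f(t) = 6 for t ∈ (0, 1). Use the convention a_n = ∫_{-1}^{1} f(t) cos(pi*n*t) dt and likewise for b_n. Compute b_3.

8/(3*pi)

b_3 = ∫_{-1}^{1} f(t) sin(3*pi*t) dt.
Split the integral at the breakpoints.
Directly, an antiderivative of (2) sin(3*pi*t) is -2*cos(3*pi*t)/(3*pi); evaluating from -1 to 0: ∫_{-1}^{0} (2) sin(3*pi*t) dt = (-2/(3*pi)) - (2/(3*pi)) = -4/(3*pi).
Directly, an antiderivative of (6) sin(3*pi*t) is -2*cos(3*pi*t)/pi; evaluating from 0 to 1: ∫_{0}^{1} (6) sin(3*pi*t) dt = (2/pi) - (-2/pi) = 4/pi.
Summing the pieces gives b_3 = 8/(3*pi).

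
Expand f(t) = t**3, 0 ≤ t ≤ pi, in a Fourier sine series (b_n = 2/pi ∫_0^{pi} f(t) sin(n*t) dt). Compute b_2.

3/2 - pi**2

b_2 = 2/pi ∫_0^{pi} (t**3) sin(2*t) dt.
Integrating by parts three times (tabular method), an antiderivative of (t**3) sin(2*t) is -t**3*cos(2*t)/2 + 3*t**2*sin(2*t)/4 + 3*t*cos(2*t)/4 - 3*sin(2*t)/8; evaluating from 0 to pi: ∫_{0}^{pi} (t**3) sin(2*t) dt = (pi*(3 - 2*pi**2)/4) - (0) = pi*(3 - 2*pi**2)/4.
Hence b_2 = (2/pi)·(pi*(3 - 2*pi**2)/4) = 3/2 - pi**2.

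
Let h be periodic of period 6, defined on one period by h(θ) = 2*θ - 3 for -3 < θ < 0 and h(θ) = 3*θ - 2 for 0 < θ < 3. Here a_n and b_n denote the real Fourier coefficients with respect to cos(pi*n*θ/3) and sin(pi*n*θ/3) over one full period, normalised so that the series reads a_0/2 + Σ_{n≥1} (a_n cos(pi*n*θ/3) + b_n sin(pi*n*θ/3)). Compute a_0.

a_0 = 1/3 ∫_{-3}^{3} h(θ) dθ = 1/3 · (-21/2) = -7/2.

-7/2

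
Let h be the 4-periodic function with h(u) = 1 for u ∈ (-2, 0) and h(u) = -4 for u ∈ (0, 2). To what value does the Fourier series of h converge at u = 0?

At u = 0 the one-sided limits are h(0^-) = 1 and h(0^+) = -4.
By Dirichlet's theorem the series converges to their average, [(1) + (-4)]/2 = -3/2.

-3/2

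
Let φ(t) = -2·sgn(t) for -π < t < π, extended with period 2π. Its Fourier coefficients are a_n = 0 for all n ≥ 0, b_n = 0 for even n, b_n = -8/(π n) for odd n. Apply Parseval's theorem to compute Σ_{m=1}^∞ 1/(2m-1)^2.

Parseval: Σ b_n^2 = (1/π) ∫_{-π}^{π} φ(t)^2 dt = 8.
Only odd n contribute, with b_n^2 = 64/(π^2 n^2), so Σ_{m≥1} 1/(2m-1)^2 = π^2·(8)/64 = pi**2/8.

pi**2/8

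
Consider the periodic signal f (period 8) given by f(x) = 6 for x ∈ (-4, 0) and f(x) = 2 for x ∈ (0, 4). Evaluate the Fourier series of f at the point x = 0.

At x = 0 the one-sided limits are f(0^-) = 6 and f(0^+) = 2.
By Dirichlet's theorem the series converges to their average, [(6) + (2)]/2 = 4.

4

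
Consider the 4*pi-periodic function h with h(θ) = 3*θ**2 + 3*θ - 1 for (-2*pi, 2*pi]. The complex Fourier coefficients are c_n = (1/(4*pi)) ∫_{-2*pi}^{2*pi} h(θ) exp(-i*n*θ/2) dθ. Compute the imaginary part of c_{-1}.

6

Since h is real-valued, Im(c_{-1}) = -(1/(4*pi)) ∫_{-2*pi}^{2*pi} h(θ) sin(-θ/2) dθ = b_{1}/2.
Integrating by parts twice (tabular method), an antiderivative of (3*θ**2 + 3*θ - 1) sin(-θ/2) is 6*θ**2*cos(θ/2) - 24*θ*sin(θ/2) + 6*θ*cos(θ/2) - 12*sin(θ/2) - 50*cos(θ/2); evaluating from -2*pi to 2*pi: ∫_{-2*pi}^{2*pi} (3*θ**2 + 3*θ - 1) sin(-θ/2) dθ = (-24*pi**2 - 12*pi + 50) - (-24*pi**2 + 12*pi + 50) = -24*pi.
Hence Im(c_{-1}) = (-1/(4*pi))·(-24*pi) = 6.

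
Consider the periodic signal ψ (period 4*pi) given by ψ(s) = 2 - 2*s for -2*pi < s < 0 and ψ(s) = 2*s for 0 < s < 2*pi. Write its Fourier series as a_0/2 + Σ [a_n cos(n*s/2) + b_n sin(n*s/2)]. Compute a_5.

a_5 = (1/(2*pi)) ∫_{-2*pi}^{2*pi} ψ(s) cos(5*s/2) ds.
Split the integral at the breakpoints.
Integrating by parts (boundary term plus one more integral), an antiderivative of (2 - 2*s) cos(5*s/2) is -4*s*sin(5*s/2)/5 + 4*sin(5*s/2)/5 - 8*cos(5*s/2)/25; evaluating from -2*pi to 0: ∫_{-2*pi}^{0} (2 - 2*s) cos(5*s/2) ds = (-8/25) - (8/25) = -16/25.
Integrating by parts (boundary term plus one more integral), an antiderivative of (2*s) cos(5*s/2) is 4*s*sin(5*s/2)/5 + 8*cos(5*s/2)/25; evaluating from 0 to 2*pi: ∫_{0}^{2*pi} (2*s) cos(5*s/2) ds = (-8/25) - (8/25) = -16/25.
Summing the pieces and multiplying by (1/(2*pi)) gives a_5 = -16/(25*pi).

-16/(25*pi)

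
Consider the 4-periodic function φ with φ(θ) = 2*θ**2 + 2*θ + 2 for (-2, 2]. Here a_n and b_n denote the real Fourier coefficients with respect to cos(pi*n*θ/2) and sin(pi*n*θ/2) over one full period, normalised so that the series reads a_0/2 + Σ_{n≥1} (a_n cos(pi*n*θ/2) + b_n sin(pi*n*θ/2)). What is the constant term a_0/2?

14/3

a_0 = 1/2 ∫_{-2}^{2} φ(θ) dθ = 1/2 · (56/3) = 28/3.
So the constant term a_0/2 = 14/3.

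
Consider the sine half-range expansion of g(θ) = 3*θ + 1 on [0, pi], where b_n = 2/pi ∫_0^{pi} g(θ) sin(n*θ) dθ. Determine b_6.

b_6 = 2/pi ∫_0^{pi} (3*θ + 1) sin(6*θ) dθ.
Integrating by parts (boundary term plus one more integral), an antiderivative of (3*θ + 1) sin(6*θ) is -θ*cos(6*θ)/2 + sin(6*θ)/12 - cos(6*θ)/6; evaluating from 0 to pi: ∫_{0}^{pi} (3*θ + 1) sin(6*θ) dθ = (-pi/2 - 1/6) - (-1/6) = -pi/2.
Hence b_6 = (2/pi)·(-pi/2) = -1.

-1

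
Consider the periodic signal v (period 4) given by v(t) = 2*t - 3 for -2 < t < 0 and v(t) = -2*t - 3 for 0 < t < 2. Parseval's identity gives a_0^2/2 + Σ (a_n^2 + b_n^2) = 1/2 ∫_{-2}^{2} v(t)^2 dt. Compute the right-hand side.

158/3

1/2 ∫_{-2}^{2} v(t)^2 dt = 1/2 · (316/3) = 158/3.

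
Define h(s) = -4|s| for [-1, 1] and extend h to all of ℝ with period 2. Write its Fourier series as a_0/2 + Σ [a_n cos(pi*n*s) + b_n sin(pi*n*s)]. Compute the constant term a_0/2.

a_0 = ∫_{-1}^{1} h(s) ds = -4.
So the constant term a_0/2 = -2.

-2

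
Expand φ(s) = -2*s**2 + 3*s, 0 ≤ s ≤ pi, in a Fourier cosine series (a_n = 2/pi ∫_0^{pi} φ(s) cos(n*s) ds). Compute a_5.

4*(-3 + 2*pi)/(25*pi)

a_5 = 2/pi ∫_0^{pi} (-2*s**2 + 3*s) cos(5*s) ds.
Integrating by parts twice (tabular method), an antiderivative of (-2*s**2 + 3*s) cos(5*s) is -2*s**2*sin(5*s)/5 + 3*s*sin(5*s)/5 - 4*s*cos(5*s)/25 + 4*sin(5*s)/125 + 3*cos(5*s)/25; evaluating from 0 to pi: ∫_{0}^{pi} (-2*s**2 + 3*s) cos(5*s) ds = (-3/25 + 4*pi/25) - (3/25) = -6/25 + 4*pi/25.
Hence a_5 = (2/pi)·(-6/25 + 4*pi/25) = 4*(-3 + 2*pi)/(25*pi).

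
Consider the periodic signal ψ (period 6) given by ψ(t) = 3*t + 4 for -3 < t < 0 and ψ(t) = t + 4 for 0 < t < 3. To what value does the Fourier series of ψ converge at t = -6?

t = -6 differs from t = 0 by -1 full period(s), and the series is 6-periodic.
ψ is continuous at t = 0 with value 4, so the series converges to 4 there.

4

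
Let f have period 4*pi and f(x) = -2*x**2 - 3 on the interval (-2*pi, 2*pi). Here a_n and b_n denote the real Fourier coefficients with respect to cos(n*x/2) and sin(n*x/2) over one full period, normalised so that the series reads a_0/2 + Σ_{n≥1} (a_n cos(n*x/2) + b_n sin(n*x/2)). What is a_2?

-8

a_2 = (1/(2*pi)) ∫_{-2*pi}^{2*pi} f(x) cos(x) dx.
f is even and cos(x) is even, so the integrand is even and a_2 = 1/pi ∫_0^{2*pi} f(x) cos(x) dx.
Integrating by parts twice (tabular method), an antiderivative of (-2*x**2 - 3) cos(x) is -2*x**2*sin(x) - 4*x*cos(x) + sin(x); evaluating from 0 to 2*pi: ∫_{0}^{2*pi} (-2*x**2 - 3) cos(x) dx = (-8*pi) - (0) = -8*pi.
Hence a_2 = (1/pi)·(-8*pi) = -8.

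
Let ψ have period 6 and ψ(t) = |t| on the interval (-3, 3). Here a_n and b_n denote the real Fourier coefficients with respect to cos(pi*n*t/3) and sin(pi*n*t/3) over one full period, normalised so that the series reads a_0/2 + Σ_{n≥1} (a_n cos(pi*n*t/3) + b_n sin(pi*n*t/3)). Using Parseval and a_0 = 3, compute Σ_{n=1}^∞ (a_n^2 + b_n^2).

Parseval: a_0^2/2 + Σ_{n≥1} (a_n^2+b_n^2) = 1/3 ∫_{-3}^{3} ψ(t)^2 dt = 6.
Subtract a_0^2/2 = 9/2: Σ (a_n^2+b_n^2) = 3/2.

3/2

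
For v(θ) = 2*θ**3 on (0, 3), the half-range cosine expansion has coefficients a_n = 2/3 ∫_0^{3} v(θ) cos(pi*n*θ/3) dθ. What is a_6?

a_6 = 2/3 ∫_0^{3} (2*θ**3) cos(2*pi*θ) dθ.
Integrating by parts three times (tabular method), an antiderivative of (2*θ**3) cos(2*pi*θ) is θ**3*sin(2*pi*θ)/pi + 3*θ**2*cos(2*pi*θ)/(2*pi**2) - 3*θ*sin(2*pi*θ)/(2*pi**3) - 3*cos(2*pi*θ)/(4*pi**4); evaluating from 0 to 3: ∫_{0}^{3} (2*θ**3) cos(2*pi*θ) dθ = (3*(-1 + 18*pi**2)/(4*pi**4)) - (-3/(4*pi**4)) = 27/(2*pi**2).
Hence a_6 = (2/3)·(27/(2*pi**2)) = 9/pi**2.

9/pi**2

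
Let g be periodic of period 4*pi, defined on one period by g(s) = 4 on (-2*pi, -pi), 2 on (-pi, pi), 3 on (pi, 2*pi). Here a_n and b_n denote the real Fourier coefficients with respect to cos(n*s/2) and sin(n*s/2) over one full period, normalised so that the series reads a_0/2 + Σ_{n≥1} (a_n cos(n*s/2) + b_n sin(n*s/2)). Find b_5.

b_5 = (1/(2*pi)) ∫_{-2*pi}^{2*pi} g(s) sin(5*s/2) ds.
Split the integral at the breakpoints.
Directly, an antiderivative of (4) sin(5*s/2) is -8*cos(5*s/2)/5; evaluating from -2*pi to -pi: ∫_{-2*pi}^{-pi} (4) sin(5*s/2) ds = (0) - (8/5) = -8/5.
Directly, an antiderivative of (2) sin(5*s/2) is -4*cos(5*s/2)/5; evaluating from -pi to pi: ∫_{-pi}^{pi} (2) sin(5*s/2) ds = (0) - (0) = 0.
Directly, an antiderivative of (3) sin(5*s/2) is -6*cos(5*s/2)/5; evaluating from pi to 2*pi: ∫_{pi}^{2*pi} (3) sin(5*s/2) ds = (6/5) - (0) = 6/5.
Summing the pieces and multiplying by (1/(2*pi)) gives b_5 = -1/(5*pi).

-1/(5*pi)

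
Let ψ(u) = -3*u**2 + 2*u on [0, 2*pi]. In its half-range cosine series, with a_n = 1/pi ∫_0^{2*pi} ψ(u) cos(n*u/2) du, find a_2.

a_2 = 1/pi ∫_0^{2*pi} (-3*u**2 + 2*u) cos(u) du.
Integrating by parts twice (tabular method), an antiderivative of (-3*u**2 + 2*u) cos(u) is -3*u**2*sin(u) + 2*u*sin(u) - 6*u*cos(u) + 6*sin(u) + 2*cos(u); evaluating from 0 to 2*pi: ∫_{0}^{2*pi} (-3*u**2 + 2*u) cos(u) du = (2 - 12*pi) - (2) = -12*pi.
Hence a_2 = (1/pi)·(-12*pi) = -12.

-12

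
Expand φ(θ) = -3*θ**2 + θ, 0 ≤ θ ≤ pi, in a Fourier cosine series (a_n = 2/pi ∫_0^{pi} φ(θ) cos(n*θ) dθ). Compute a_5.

a_5 = 2/pi ∫_0^{pi} (-3*θ**2 + θ) cos(5*θ) dθ.
Integrating by parts twice (tabular method), an antiderivative of (-3*θ**2 + θ) cos(5*θ) is -3*θ**2*sin(5*θ)/5 + θ*sin(5*θ)/5 - 6*θ*cos(5*θ)/25 + 6*sin(5*θ)/125 + cos(5*θ)/25; evaluating from 0 to pi: ∫_{0}^{pi} (-3*θ**2 + θ) cos(5*θ) dθ = (-1/25 + 6*pi/25) - (1/25) = -2/25 + 6*pi/25.
Hence a_5 = (2/pi)·(-2/25 + 6*pi/25) = 4*(-1 + 3*pi)/(25*pi).

4*(-1 + 3*pi)/(25*pi)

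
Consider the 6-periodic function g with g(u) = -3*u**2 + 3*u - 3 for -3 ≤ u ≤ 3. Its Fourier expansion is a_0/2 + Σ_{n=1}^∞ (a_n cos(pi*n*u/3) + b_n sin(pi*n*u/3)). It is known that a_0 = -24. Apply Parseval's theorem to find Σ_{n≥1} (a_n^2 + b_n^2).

918/5

Parseval: a_0^2/2 + Σ_{n≥1} (a_n^2+b_n^2) = 1/3 ∫_{-3}^{3} g(u)^2 du = 2358/5.
Subtract a_0^2/2 = 288: Σ (a_n^2+b_n^2) = 918/5.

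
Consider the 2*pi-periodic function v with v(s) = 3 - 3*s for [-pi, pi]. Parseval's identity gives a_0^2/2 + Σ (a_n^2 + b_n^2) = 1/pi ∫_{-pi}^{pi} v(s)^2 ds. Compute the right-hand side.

18 + 6*pi**2

1/pi ∫_{-pi}^{pi} v(s)^2 ds = 1/pi · (6*pi*(3 + pi**2)) = 18 + 6*pi**2.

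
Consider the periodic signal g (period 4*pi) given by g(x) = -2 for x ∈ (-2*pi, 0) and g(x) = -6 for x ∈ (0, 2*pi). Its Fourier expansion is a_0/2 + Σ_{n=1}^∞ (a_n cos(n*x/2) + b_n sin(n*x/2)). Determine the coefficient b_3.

-8/(3*pi)

b_3 = (1/(2*pi)) ∫_{-2*pi}^{2*pi} g(x) sin(3*x/2) dx.
Split the integral at the breakpoints.
Directly, an antiderivative of (-2) sin(3*x/2) is 4*cos(3*x/2)/3; evaluating from -2*pi to 0: ∫_{-2*pi}^{0} (-2) sin(3*x/2) dx = (4/3) - (-4/3) = 8/3.
Directly, an antiderivative of (-6) sin(3*x/2) is 4*cos(3*x/2); evaluating from 0 to 2*pi: ∫_{0}^{2*pi} (-6) sin(3*x/2) dx = (-4) - (4) = -8.
Summing the pieces and multiplying by (1/(2*pi)) gives b_3 = -8/(3*pi).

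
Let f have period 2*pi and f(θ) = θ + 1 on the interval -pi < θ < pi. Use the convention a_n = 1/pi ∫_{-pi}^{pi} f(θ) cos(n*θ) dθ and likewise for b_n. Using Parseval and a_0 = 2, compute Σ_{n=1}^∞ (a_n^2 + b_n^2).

2*pi**2/3

Parseval: a_0^2/2 + Σ_{n≥1} (a_n^2+b_n^2) = 1/pi ∫_{-pi}^{pi} f(θ)^2 dθ = 2 + 2*pi**2/3.
Subtract a_0^2/2 = 2: Σ (a_n^2+b_n^2) = 2*pi**2/3.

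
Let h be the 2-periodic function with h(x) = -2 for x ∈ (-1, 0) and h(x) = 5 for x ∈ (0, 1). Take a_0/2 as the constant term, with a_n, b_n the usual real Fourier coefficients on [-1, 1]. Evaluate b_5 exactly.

b_5 = ∫_{-1}^{1} h(x) sin(5*pi*x) dx.
Split the integral at the breakpoints.
Directly, an antiderivative of (-2) sin(5*pi*x) is 2*cos(5*pi*x)/(5*pi); evaluating from -1 to 0: ∫_{-1}^{0} (-2) sin(5*pi*x) dx = (2/(5*pi)) - (-2/(5*pi)) = 4/(5*pi).
Directly, an antiderivative of (5) sin(5*pi*x) is -cos(5*pi*x)/pi; evaluating from 0 to 1: ∫_{0}^{1} (5) sin(5*pi*x) dx = (1/pi) - (-1/pi) = 2/pi.
Summing the pieces gives b_5 = 14/(5*pi).

14/(5*pi)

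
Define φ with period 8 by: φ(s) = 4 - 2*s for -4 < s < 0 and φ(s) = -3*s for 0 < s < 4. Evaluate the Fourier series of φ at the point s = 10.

-6

s = 10 differs from s = 2 by 1 full period(s), and the series is 8-periodic.
φ is continuous at s = 2 with value -6, so the series converges to -6 there.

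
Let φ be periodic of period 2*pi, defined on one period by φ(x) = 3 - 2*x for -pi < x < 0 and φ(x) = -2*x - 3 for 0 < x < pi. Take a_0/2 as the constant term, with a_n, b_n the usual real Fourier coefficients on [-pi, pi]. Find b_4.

1

b_4 = 1/pi ∫_{-pi}^{pi} φ(x) sin(4*x) dx.
φ is odd and sin(4*x) is odd, so the integrand is even and b_4 = 2/pi ∫_0^{pi} φ(x) sin(4*x) dx.
Integrating by parts (boundary term plus one more integral), an antiderivative of (-2*x - 3) sin(4*x) is x*cos(4*x)/2 - sin(4*x)/8 + 3*cos(4*x)/4; evaluating from 0 to pi: ∫_{0}^{pi} (-2*x - 3) sin(4*x) dx = (3/4 + pi/2) - (3/4) = pi/2.
Hence b_4 = (2/pi)·(pi/2) = 1.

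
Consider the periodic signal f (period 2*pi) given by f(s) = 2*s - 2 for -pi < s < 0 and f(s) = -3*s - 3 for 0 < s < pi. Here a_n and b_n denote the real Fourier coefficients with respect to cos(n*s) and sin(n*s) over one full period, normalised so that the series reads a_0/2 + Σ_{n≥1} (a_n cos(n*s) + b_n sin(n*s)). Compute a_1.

10/pi

a_1 = 1/pi ∫_{-pi}^{pi} f(s) cos(s) ds.
Split the integral at the breakpoints.
Integrating by parts (boundary term plus one more integral), an antiderivative of (2*s - 2) cos(s) is 2*s*sin(s) - 2*sin(s) + 2*cos(s); evaluating from -pi to 0: ∫_{-pi}^{0} (2*s - 2) cos(s) ds = (2) - (-2) = 4.
Integrating by parts (boundary term plus one more integral), an antiderivative of (-3*s - 3) cos(s) is -3*s*sin(s) - 3*sin(s) - 3*cos(s); evaluating from 0 to pi: ∫_{0}^{pi} (-3*s - 3) cos(s) ds = (3) - (-3) = 6.
Summing the pieces and multiplying by (1/pi) gives a_1 = 10/pi.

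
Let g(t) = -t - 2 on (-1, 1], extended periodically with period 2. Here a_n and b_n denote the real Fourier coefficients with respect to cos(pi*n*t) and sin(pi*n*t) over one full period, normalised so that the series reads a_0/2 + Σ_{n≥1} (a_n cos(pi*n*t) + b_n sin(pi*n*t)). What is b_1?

b_1 = ∫_{-1}^{1} g(t) sin(pi*t) dt.
Integrating by parts (boundary term plus one more integral), an antiderivative of (-t - 2) sin(pi*t) is t*cos(pi*t)/pi - sin(pi*t)/pi**2 + 2*cos(pi*t)/pi; evaluating from -1 to 1: ∫_{-1}^{1} (-t - 2) sin(pi*t) dt = (-3/pi) - (-1/pi) = -2/pi.
Hence b_1 = -2/pi.

-2/pi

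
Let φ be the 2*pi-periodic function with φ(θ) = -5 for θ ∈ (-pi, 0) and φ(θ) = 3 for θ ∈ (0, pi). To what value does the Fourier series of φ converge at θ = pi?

-1

At θ = pi the one-sided limits are φ(pi^-) = 3 and φ(pi^+) = -5.
By Dirichlet's theorem the series converges to their average, [(3) + (-5)]/2 = -1.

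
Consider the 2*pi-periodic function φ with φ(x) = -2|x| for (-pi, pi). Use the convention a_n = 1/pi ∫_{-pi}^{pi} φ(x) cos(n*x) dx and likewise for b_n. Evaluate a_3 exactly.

a_3 = 1/pi ∫_{-pi}^{pi} φ(x) cos(3*x) dx.
φ is even and cos(3*x) is even, so the integrand is even and a_3 = 2/pi ∫_0^{pi} φ(x) cos(3*x) dx.
Integrating by parts (boundary term plus one more integral), an antiderivative of (-2*x) cos(3*x) is -2*x*sin(3*x)/3 - 2*cos(3*x)/9; evaluating from 0 to pi: ∫_{0}^{pi} (-2*x) cos(3*x) dx = (2/9) - (-2/9) = 4/9.
Hence a_3 = (2/pi)·(4/9) = 8/(9*pi).

8/(9*pi)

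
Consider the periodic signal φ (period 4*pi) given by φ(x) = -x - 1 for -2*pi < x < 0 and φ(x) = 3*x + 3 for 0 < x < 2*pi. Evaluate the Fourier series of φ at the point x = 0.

At x = 0 the one-sided limits are φ(0^-) = -1 and φ(0^+) = 3.
By Dirichlet's theorem the series converges to their average, [(-1) + (3)]/2 = 1.

1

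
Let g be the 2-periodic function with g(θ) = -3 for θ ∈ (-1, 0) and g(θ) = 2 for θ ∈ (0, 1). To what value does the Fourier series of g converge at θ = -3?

θ = -3 differs from θ = 1 by -2 full period(s), and the series is 2-periodic.
At θ = 1 the one-sided limits are g(1^-) = 2 and g(1^+) = -3.
By Dirichlet's theorem the series converges to their average, [(2) + (-3)]/2 = -1/2.

-1/2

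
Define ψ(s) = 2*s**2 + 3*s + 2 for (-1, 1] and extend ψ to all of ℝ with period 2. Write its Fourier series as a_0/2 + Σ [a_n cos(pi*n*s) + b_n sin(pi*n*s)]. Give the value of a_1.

-8/pi**2

a_1 = ∫_{-1}^{1} ψ(s) cos(pi*s) ds.
Integrating by parts twice (tabular method), an antiderivative of (2*s**2 + 3*s + 2) cos(pi*s) is 2*s**2*sin(pi*s)/pi + 3*s*sin(pi*s)/pi + 4*s*cos(pi*s)/pi**2 - 4*sin(pi*s)/pi**3 + 2*sin(pi*s)/pi + 3*cos(pi*s)/pi**2; evaluating from -1 to 1: ∫_{-1}^{1} (2*s**2 + 3*s + 2) cos(pi*s) ds = (-7/pi**2) - (pi**(-2)) = -8/pi**2.
Hence a_1 = -8/pi**2.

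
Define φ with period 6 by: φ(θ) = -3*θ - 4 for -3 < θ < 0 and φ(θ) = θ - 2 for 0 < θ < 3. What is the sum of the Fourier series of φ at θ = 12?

-3

θ = 12 differs from θ = 0 by 2 full period(s), and the series is 6-periodic.
At θ = 0 the one-sided limits are φ(0^-) = -4 and φ(0^+) = -2.
By Dirichlet's theorem the series converges to their average, [(-4) + (-2)]/2 = -3.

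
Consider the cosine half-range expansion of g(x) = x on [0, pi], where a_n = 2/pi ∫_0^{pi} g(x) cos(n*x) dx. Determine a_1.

-4/pi

a_1 = 2/pi ∫_0^{pi} (x) cos(x) dx.
Integrating by parts (boundary term plus one more integral), an antiderivative of (x) cos(x) is x*sin(x) + cos(x); evaluating from 0 to pi: ∫_{0}^{pi} (x) cos(x) dx = (-1) - (1) = -2.
Hence a_1 = (2/pi)·(-2) = -4/pi.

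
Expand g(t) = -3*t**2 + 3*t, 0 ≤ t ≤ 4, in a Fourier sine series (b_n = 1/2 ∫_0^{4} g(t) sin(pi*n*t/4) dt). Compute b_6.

12/pi

b_6 = 1/2 ∫_0^{4} (-3*t**2 + 3*t) sin(3*pi*t/2) dt.
Integrating by parts twice (tabular method), an antiderivative of (-3*t**2 + 3*t) sin(3*pi*t/2) is 2*t**2*cos(3*pi*t/2)/pi - 8*t*sin(3*pi*t/2)/(3*pi**2) - 2*t*cos(3*pi*t/2)/pi + 4*sin(3*pi*t/2)/(3*pi**2) - 16*cos(3*pi*t/2)/(9*pi**3); evaluating from 0 to 4: ∫_{0}^{4} (-3*t**2 + 3*t) sin(3*pi*t/2) dt = (-16/(9*pi**3) + 24/pi) - (-16/(9*pi**3)) = 24/pi.
Hence b_6 = (1/2)·(24/pi) = 12/pi.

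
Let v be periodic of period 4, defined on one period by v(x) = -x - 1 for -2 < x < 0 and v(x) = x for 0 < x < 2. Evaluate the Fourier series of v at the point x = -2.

x = -2 differs from x = 2 by -1 full period(s), and the series is 4-periodic.
At x = 2 the one-sided limits are v(2^-) = 2 and v(2^+) = 1.
By Dirichlet's theorem the series converges to their average, [(2) + (1)]/2 = 3/2.

3/2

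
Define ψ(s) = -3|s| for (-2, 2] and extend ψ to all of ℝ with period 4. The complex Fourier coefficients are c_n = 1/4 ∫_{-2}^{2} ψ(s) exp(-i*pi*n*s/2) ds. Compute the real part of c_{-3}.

Since ψ is real-valued, Re(c_{-3}) = 1/4 ∫_{-2}^{2} ψ(s) cos(-3*pi*s/2) ds = a_{3}/2.
ψ is even and cos(-3*pi*s/2) is even, so the integrand is even: ∫_{-2}^{2} ψ(s) cos(-3*pi*s/2) ds = 2∫_0^{2} ψ(s) cos(-3*pi*s/2) ds.
Integrating by parts (boundary term plus one more integral), an antiderivative of (-3*s) cos(-3*pi*s/2) is -2*s*sin(3*pi*s/2)/pi - 4*cos(3*pi*s/2)/(3*pi**2); evaluating from 0 to 2: ∫_{0}^{2} (-3*s) cos(-3*pi*s/2) ds = (4/(3*pi**2)) - (-4/(3*pi**2)) = 8/(3*pi**2).
So ∫_{-2}^{2} ψ(s) cos(-3*pi*s/2) ds = 16/(3*pi**2).
Hence Re(c_{-3}) = (1/4)·(16/(3*pi**2)) = 4/(3*pi**2).

4/(3*pi**2)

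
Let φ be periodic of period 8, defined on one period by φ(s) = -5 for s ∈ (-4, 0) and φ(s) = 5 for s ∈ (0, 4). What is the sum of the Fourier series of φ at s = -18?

s = -18 differs from s = -2 by -2 full period(s), and the series is 8-periodic.
φ is continuous at s = -2 with value -5, so the series converges to -5 there.

-5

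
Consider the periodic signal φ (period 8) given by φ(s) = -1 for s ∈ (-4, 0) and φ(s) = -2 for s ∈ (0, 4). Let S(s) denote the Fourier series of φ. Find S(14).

-1

s = 14 differs from s = -2 by 2 full period(s), and the series is 8-periodic.
φ is continuous at s = -2 with value -1, so the series converges to -1 there.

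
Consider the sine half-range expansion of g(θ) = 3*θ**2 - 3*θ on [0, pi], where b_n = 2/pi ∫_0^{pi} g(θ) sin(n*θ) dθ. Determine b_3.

b_3 = 2/pi ∫_0^{pi} (3*θ**2 - 3*θ) sin(3*θ) dθ.
Integrating by parts twice (tabular method), an antiderivative of (3*θ**2 - 3*θ) sin(3*θ) is -θ**2*cos(3*θ) + 2*θ*sin(3*θ)/3 + θ*cos(3*θ) - sin(3*θ)/3 + 2*cos(3*θ)/9; evaluating from 0 to pi: ∫_{0}^{pi} (3*θ**2 - 3*θ) sin(3*θ) dθ = (-pi - 2/9 + pi**2) - (2/9) = -pi - 4/9 + pi**2.
Hence b_3 = (2/pi)·(-pi - 4/9 + pi**2) = -2 - 8/(9*pi) + 2*pi.

-2 - 8/(9*pi) + 2*pi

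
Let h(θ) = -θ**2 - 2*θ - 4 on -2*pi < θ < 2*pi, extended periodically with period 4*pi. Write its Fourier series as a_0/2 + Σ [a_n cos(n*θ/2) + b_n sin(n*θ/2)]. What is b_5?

b_5 = (1/(2*pi)) ∫_{-2*pi}^{2*pi} h(θ) sin(5*θ/2) dθ.
Integrating by parts twice (tabular method), an antiderivative of (-θ**2 - 2*θ - 4) sin(5*θ/2) is 2*θ**2*cos(5*θ/2)/5 - 8*θ*sin(5*θ/2)/25 + 4*θ*cos(5*θ/2)/5 - 8*sin(5*θ/2)/25 + 184*cos(5*θ/2)/125; evaluating from -2*pi to 2*pi: ∫_{-2*pi}^{2*pi} (-θ**2 - 2*θ - 4) sin(5*θ/2) dθ = (-8*pi**2/5 - 8*pi/5 - 184/125) - (-8*pi**2/5 - 184/125 + 8*pi/5) = -16*pi/5.
Hence b_5 = (1/(2*pi))·(-16*pi/5) = -8/5.

-8/5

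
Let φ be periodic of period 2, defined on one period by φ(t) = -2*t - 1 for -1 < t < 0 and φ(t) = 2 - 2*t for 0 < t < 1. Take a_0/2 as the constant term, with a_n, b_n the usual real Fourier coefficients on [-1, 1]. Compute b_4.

b_4 = ∫_{-1}^{1} φ(t) sin(4*pi*t) dt.
Split the integral at the breakpoints.
Integrating by parts (boundary term plus one more integral), an antiderivative of (-2*t - 1) sin(4*pi*t) is t*cos(4*pi*t)/(2*pi) - sin(4*pi*t)/(8*pi**2) + cos(4*pi*t)/(4*pi); evaluating from -1 to 0: ∫_{-1}^{0} (-2*t - 1) sin(4*pi*t) dt = (1/(4*pi)) - (-1/(4*pi)) = 1/(2*pi).
Integrating by parts (boundary term plus one more integral), an antiderivative of (2 - 2*t) sin(4*pi*t) is t*cos(4*pi*t)/(2*pi) - sin(4*pi*t)/(8*pi**2) - cos(4*pi*t)/(2*pi); evaluating from 0 to 1: ∫_{0}^{1} (2 - 2*t) sin(4*pi*t) dt = (0) - (-1/(2*pi)) = 1/(2*pi).
Summing the pieces gives b_4 = 1/pi.

1/pi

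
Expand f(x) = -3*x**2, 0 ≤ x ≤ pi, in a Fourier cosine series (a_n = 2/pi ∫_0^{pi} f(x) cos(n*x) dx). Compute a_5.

a_5 = 2/pi ∫_0^{pi} (-3*x**2) cos(5*x) dx.
Integrating by parts twice (tabular method), an antiderivative of (-3*x**2) cos(5*x) is -3*x**2*sin(5*x)/5 - 6*x*cos(5*x)/25 + 6*sin(5*x)/125; evaluating from 0 to pi: ∫_{0}^{pi} (-3*x**2) cos(5*x) dx = (6*pi/25) - (0) = 6*pi/25.
Hence a_5 = (2/pi)·(6*pi/25) = 12/25.

12/25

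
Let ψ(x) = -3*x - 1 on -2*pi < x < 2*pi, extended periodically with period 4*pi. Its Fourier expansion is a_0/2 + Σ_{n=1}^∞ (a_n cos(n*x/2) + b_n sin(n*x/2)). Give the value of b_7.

-12/7

b_7 = (1/(2*pi)) ∫_{-2*pi}^{2*pi} ψ(x) sin(7*x/2) dx.
Integrating by parts (boundary term plus one more integral), an antiderivative of (-3*x - 1) sin(7*x/2) is 6*x*cos(7*x/2)/7 - 12*sin(7*x/2)/49 + 2*cos(7*x/2)/7; evaluating from -2*pi to 2*pi: ∫_{-2*pi}^{2*pi} (-3*x - 1) sin(7*x/2) dx = (-12*pi/7 - 2/7) - (-2/7 + 12*pi/7) = -24*pi/7.
Hence b_7 = (1/(2*pi))·(-24*pi/7) = -12/7.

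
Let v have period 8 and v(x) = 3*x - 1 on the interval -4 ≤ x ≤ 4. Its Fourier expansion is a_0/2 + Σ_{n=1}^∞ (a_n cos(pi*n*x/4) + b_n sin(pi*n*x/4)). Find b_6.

b_6 = 1/4 ∫_{-4}^{4} v(x) sin(3*pi*x/2) dx.
Integrating by parts (boundary term plus one more integral), an antiderivative of (3*x - 1) sin(3*pi*x/2) is -2*x*cos(3*pi*x/2)/pi + 4*sin(3*pi*x/2)/(3*pi**2) + 2*cos(3*pi*x/2)/(3*pi); evaluating from -4 to 4: ∫_{-4}^{4} (3*x - 1) sin(3*pi*x/2) dx = (-22/(3*pi)) - (26/(3*pi)) = -16/pi.
Hence b_6 = (1/4)·(-16/pi) = -4/pi.

-4/pi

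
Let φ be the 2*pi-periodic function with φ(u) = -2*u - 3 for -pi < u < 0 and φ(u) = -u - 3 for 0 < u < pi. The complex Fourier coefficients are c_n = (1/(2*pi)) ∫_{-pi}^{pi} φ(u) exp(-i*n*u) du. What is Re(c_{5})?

-1/(25*pi)

Since φ is real-valued, Re(c_{5}) = (1/(2*pi)) ∫_{-pi}^{pi} φ(u) cos(5*u) du = a_{5}/2.
Split the integral at the breakpoints.
Integrating by parts (boundary term plus one more integral), an antiderivative of (-2*u - 3) cos(5*u) is -2*u*sin(5*u)/5 - 3*sin(5*u)/5 - 2*cos(5*u)/25; evaluating from -pi to 0: ∫_{-pi}^{0} (-2*u - 3) cos(5*u) du = (-2/25) - (2/25) = -4/25.
Integrating by parts (boundary term plus one more integral), an antiderivative of (-u - 3) cos(5*u) is -u*sin(5*u)/5 - 3*sin(5*u)/5 - cos(5*u)/25; evaluating from 0 to pi: ∫_{0}^{pi} (-u - 3) cos(5*u) du = (1/25) - (-1/25) = 2/25.
So ∫_{-pi}^{pi} φ(u) cos(5*u) du = -2/25.
Hence Re(c_{5}) = (1/(2*pi))·(-2/25) = -1/(25*pi).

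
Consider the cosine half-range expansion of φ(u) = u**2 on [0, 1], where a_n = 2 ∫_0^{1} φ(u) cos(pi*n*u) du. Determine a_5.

a_5 = 2 ∫_0^{1} (u**2) cos(5*pi*u) du.
Integrating by parts twice (tabular method), an antiderivative of (u**2) cos(5*pi*u) is u**2*sin(5*pi*u)/(5*pi) + 2*u*cos(5*pi*u)/(25*pi**2) - 2*sin(5*pi*u)/(125*pi**3); evaluating from 0 to 1: ∫_{0}^{1} (u**2) cos(5*pi*u) du = (-2/(25*pi**2)) - (0) = -2/(25*pi**2).
Hence a_5 = 2·(-2/(25*pi**2)) = -4/(25*pi**2).

-4/(25*pi**2)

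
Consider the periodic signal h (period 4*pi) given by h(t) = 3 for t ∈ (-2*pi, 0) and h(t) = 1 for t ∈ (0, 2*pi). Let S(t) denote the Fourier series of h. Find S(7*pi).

3

t = 7*pi differs from t = -pi by 2 full period(s), and the series is 4*pi-periodic.
h is continuous at t = -pi with value 3, so the series converges to 3 there.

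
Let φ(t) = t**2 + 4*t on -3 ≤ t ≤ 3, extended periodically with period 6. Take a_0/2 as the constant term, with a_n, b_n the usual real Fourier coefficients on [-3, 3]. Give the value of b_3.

b_3 = 1/3 ∫_{-3}^{3} φ(t) sin(pi*t) dt.
Integrating by parts twice (tabular method), an antiderivative of (t**2 + 4*t) sin(pi*t) is -t**2*cos(pi*t)/pi + 2*t*sin(pi*t)/pi**2 - 4*t*cos(pi*t)/pi + 4*sin(pi*t)/pi**2 + 2*cos(pi*t)/pi**3; evaluating from -3 to 3: ∫_{-3}^{3} (t**2 + 4*t) sin(pi*t) dt = (-2/pi**3 + 21/pi) - (-3/pi - 2/pi**3) = 24/pi.
Hence b_3 = (1/3)·(24/pi) = 8/pi.

8/pi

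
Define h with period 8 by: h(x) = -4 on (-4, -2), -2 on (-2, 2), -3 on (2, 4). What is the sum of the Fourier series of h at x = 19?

x = 19 differs from x = 3 by 2 full period(s), and the series is 8-periodic.
h is continuous at x = 3 with value -3, so the series converges to -3 there.

-3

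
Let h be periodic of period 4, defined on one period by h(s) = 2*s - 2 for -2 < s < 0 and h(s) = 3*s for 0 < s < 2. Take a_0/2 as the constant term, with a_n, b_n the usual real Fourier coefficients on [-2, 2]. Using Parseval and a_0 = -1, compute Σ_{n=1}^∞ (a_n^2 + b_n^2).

Parseval: a_0^2/2 + Σ_{n≥1} (a_n^2+b_n^2) = 1/2 ∫_{-2}^{2} h(s)^2 ds = 88/3.
Subtract a_0^2/2 = 1/2: Σ (a_n^2+b_n^2) = 173/6.

173/6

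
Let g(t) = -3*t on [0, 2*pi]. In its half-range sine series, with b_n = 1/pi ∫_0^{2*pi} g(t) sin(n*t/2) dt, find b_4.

b_4 = 1/pi ∫_0^{2*pi} (-3*t) sin(2*t) dt.
Integrating by parts (boundary term plus one more integral), an antiderivative of (-3*t) sin(2*t) is 3*t*cos(2*t)/2 - 3*sin(2*t)/4; evaluating from 0 to 2*pi: ∫_{0}^{2*pi} (-3*t) sin(2*t) dt = (3*pi) - (0) = 3*pi.
Hence b_4 = (1/pi)·(3*pi) = 3.

3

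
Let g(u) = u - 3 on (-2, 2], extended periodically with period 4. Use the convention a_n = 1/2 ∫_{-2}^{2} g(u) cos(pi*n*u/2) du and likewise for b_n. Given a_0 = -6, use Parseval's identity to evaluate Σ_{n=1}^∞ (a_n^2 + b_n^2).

8/3

Parseval: a_0^2/2 + Σ_{n≥1} (a_n^2+b_n^2) = 1/2 ∫_{-2}^{2} g(u)^2 du = 62/3.
Subtract a_0^2/2 = 18: Σ (a_n^2+b_n^2) = 8/3.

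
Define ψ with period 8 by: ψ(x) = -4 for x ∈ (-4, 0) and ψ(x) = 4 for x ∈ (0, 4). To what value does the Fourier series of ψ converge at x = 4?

At x = 4 the one-sided limits are ψ(4^-) = 4 and ψ(4^+) = -4.
By Dirichlet's theorem the series converges to their average, [(4) + (-4)]/2 = 0.

0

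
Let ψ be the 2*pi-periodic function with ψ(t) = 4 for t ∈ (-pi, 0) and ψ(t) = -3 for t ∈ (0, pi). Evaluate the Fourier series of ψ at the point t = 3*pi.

t = 3*pi differs from t = -pi by 2 full period(s), and the series is 2*pi-periodic.
At t = -pi the one-sided limits are ψ(-pi^-) = -3 and ψ(-pi^+) = 4.
By Dirichlet's theorem the series converges to their average, [(-3) + (4)]/2 = 1/2.

1/2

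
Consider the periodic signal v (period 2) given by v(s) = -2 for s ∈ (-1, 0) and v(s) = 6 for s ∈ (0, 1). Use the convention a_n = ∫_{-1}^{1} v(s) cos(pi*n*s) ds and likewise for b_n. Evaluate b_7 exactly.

16/(7*pi)

b_7 = ∫_{-1}^{1} v(s) sin(7*pi*s) ds.
Split the integral at the breakpoints.
Directly, an antiderivative of (-2) sin(7*pi*s) is 2*cos(7*pi*s)/(7*pi); evaluating from -1 to 0: ∫_{-1}^{0} (-2) sin(7*pi*s) ds = (2/(7*pi)) - (-2/(7*pi)) = 4/(7*pi).
Directly, an antiderivative of (6) sin(7*pi*s) is -6*cos(7*pi*s)/(7*pi); evaluating from 0 to 1: ∫_{0}^{1} (6) sin(7*pi*s) ds = (6/(7*pi)) - (-6/(7*pi)) = 12/(7*pi).
Summing the pieces gives b_7 = 16/(7*pi).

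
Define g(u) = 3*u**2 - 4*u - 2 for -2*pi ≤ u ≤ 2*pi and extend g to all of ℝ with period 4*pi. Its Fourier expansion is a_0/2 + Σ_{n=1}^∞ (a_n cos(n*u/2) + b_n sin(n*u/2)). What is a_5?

-48/25

a_5 = (1/(2*pi)) ∫_{-2*pi}^{2*pi} g(u) cos(5*u/2) du.
Integrating by parts twice (tabular method), an antiderivative of (3*u**2 - 4*u - 2) cos(5*u/2) is 6*u**2*sin(5*u/2)/5 - 8*u*sin(5*u/2)/5 + 24*u*cos(5*u/2)/25 - 148*sin(5*u/2)/125 - 16*cos(5*u/2)/25; evaluating from -2*pi to 2*pi: ∫_{-2*pi}^{2*pi} (3*u**2 - 4*u - 2) cos(5*u/2) du = (16/25 - 48*pi/25) - (16/25 + 48*pi/25) = -96*pi/25.
Hence a_5 = (1/(2*pi))·(-96*pi/25) = -48/25.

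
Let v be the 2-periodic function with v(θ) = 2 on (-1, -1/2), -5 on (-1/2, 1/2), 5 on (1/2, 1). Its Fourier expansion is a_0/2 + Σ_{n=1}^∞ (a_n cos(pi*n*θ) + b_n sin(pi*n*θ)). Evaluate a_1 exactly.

a_1 = ∫_{-1}^{1} v(θ) cos(pi*θ) dθ.
Split the integral at the breakpoints.
Directly, an antiderivative of (2) cos(pi*θ) is 2*sin(pi*θ)/pi; evaluating from -1 to -1/2: ∫_{-1}^{-1/2} (2) cos(pi*θ) dθ = (-2/pi) - (0) = -2/pi.
Directly, an antiderivative of (-5) cos(pi*θ) is -5*sin(pi*θ)/pi; evaluating from -1/2 to 1/2: ∫_{-1/2}^{1/2} (-5) cos(pi*θ) dθ = (-5/pi) - (5/pi) = -10/pi.
Directly, an antiderivative of (5) cos(pi*θ) is 5*sin(pi*θ)/pi; evaluating from 1/2 to 1: ∫_{1/2}^{1} (5) cos(pi*θ) dθ = (0) - (5/pi) = -5/pi.
Summing the pieces gives a_1 = -17/pi.

-17/pi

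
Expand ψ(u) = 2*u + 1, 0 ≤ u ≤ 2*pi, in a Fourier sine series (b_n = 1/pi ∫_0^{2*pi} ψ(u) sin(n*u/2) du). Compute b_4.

-2

b_4 = 1/pi ∫_0^{2*pi} (2*u + 1) sin(2*u) du.
Integrating by parts (boundary term plus one more integral), an antiderivative of (2*u + 1) sin(2*u) is -u*cos(2*u) + sin(2*u)/2 - cos(2*u)/2; evaluating from 0 to 2*pi: ∫_{0}^{2*pi} (2*u + 1) sin(2*u) du = (-2*pi - 1/2) - (-1/2) = -2*pi.
Hence b_4 = (1/pi)·(-2*pi) = -2.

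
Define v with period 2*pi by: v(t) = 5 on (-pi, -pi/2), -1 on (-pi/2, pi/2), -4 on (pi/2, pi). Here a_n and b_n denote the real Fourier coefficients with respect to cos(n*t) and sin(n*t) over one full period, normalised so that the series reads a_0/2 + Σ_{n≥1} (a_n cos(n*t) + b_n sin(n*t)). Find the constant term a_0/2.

a_0 = 1/pi ∫_{-pi}^{pi} v(t) dt = 1/pi · (-pi/2) = -1/2.
So the constant term a_0/2 = -1/4.

-1/4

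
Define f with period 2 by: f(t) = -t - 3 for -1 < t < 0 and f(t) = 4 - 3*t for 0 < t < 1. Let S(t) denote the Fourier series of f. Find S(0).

1/2

At t = 0 the one-sided limits are f(0^-) = -3 and f(0^+) = 4.
By Dirichlet's theorem the series converges to their average, [(-3) + (4)]/2 = 1/2.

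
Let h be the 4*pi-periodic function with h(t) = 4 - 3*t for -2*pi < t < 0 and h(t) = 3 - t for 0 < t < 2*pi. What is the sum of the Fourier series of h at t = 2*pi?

7/2 + 2*pi

At t = 2*pi the one-sided limits are h(2*pi^-) = 3 - 2*pi and h(2*pi^+) = 4 + 6*pi.
By Dirichlet's theorem the series converges to their average, [(3 - 2*pi) + (4 + 6*pi)]/2 = 7/2 + 2*pi.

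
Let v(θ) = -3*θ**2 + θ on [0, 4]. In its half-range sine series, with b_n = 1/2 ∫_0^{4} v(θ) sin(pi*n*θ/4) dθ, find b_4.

b_4 = 1/2 ∫_0^{4} (-3*θ**2 + θ) sin(pi*θ) dθ.
Integrating by parts twice (tabular method), an antiderivative of (-3*θ**2 + θ) sin(pi*θ) is 3*θ**2*cos(pi*θ)/pi - 6*θ*sin(pi*θ)/pi**2 - θ*cos(pi*θ)/pi + sin(pi*θ)/pi**2 - 6*cos(pi*θ)/pi**3; evaluating from 0 to 4: ∫_{0}^{4} (-3*θ**2 + θ) sin(pi*θ) dθ = (-6/pi**3 + 44/pi) - (-6/pi**3) = 44/pi.
Hence b_4 = (1/2)·(44/pi) = 22/pi.

22/pi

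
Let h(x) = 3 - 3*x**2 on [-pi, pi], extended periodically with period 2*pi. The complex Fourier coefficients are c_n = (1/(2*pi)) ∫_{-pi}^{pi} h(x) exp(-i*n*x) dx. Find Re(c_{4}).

Since h is real-valued, Re(c_{4}) = (1/(2*pi)) ∫_{-pi}^{pi} h(x) cos(4*x) dx = a_{4}/2.
h is even and cos(4*x) is even, so the integrand is even: ∫_{-pi}^{pi} h(x) cos(4*x) dx = 2∫_0^{pi} h(x) cos(4*x) dx.
Integrating by parts twice (tabular method), an antiderivative of (3 - 3*x**2) cos(4*x) is -3*x**2*sin(4*x)/4 - 3*x*cos(4*x)/8 + 27*sin(4*x)/32; evaluating from 0 to pi: ∫_{0}^{pi} (3 - 3*x**2) cos(4*x) dx = (-3*pi/8) - (0) = -3*pi/8.
So ∫_{-pi}^{pi} h(x) cos(4*x) dx = -3*pi/4.
Hence Re(c_{4}) = (1/(2*pi))·(-3*pi/4) = -3/8.

-3/8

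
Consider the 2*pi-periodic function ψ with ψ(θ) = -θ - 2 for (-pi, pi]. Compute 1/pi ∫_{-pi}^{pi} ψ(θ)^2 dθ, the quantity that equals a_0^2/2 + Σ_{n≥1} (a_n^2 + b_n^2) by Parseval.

2*pi**2/3 + 8

1/pi ∫_{-pi}^{pi} ψ(θ)^2 dθ = 1/pi · (2*pi*(pi**2 + 12)/3) = 2*pi**2/3 + 8.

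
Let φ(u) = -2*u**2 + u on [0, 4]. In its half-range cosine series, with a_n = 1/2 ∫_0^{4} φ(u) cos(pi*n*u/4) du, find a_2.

a_2 = 1/2 ∫_0^{4} (-2*u**2 + u) cos(pi*u/2) du.
Integrating by parts twice (tabular method), an antiderivative of (-2*u**2 + u) cos(pi*u/2) is -4*u**2*sin(pi*u/2)/pi + 2*u*sin(pi*u/2)/pi - 16*u*cos(pi*u/2)/pi**2 + 32*sin(pi*u/2)/pi**3 + 4*cos(pi*u/2)/pi**2; evaluating from 0 to 4: ∫_{0}^{4} (-2*u**2 + u) cos(pi*u/2) du = (-60/pi**2) - (4/pi**2) = -64/pi**2.
Hence a_2 = (1/2)·(-64/pi**2) = -32/pi**2.

-32/pi**2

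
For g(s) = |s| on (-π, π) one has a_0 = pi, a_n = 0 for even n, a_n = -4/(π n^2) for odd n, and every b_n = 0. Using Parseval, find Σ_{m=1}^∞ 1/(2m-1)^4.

Parseval: a_0^2/2 + Σ a_n^2 = (1/π) ∫_{-π}^{π} g(s)^2 ds = 2*pi**2/3.
Subtract a_0^2/2 = pi**2/2: Σ a_n^2 = pi**2/6.
Only odd n contribute, with a_n^2 = 16/(π^2 n^4), so Σ_{m≥1} 1/(2m-1)^4 = π^2·(pi**2/6)/16 = pi**4/96.

pi**4/96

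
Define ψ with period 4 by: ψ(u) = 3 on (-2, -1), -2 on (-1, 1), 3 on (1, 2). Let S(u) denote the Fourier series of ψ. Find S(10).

u = 10 differs from u = 2 by 2 full period(s), and the series is 4-periodic.
ψ is continuous at u = 2 with value 3, so the series converges to 3 there.

3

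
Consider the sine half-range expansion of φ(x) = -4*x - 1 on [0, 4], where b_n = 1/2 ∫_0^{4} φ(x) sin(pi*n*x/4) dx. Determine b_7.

-36/(7*pi)

b_7 = 1/2 ∫_0^{4} (-4*x - 1) sin(7*pi*x/4) dx.
Integrating by parts (boundary term plus one more integral), an antiderivative of (-4*x - 1) sin(7*pi*x/4) is 16*x*cos(7*pi*x/4)/(7*pi) - 64*sin(7*pi*x/4)/(49*pi**2) + 4*cos(7*pi*x/4)/(7*pi); evaluating from 0 to 4: ∫_{0}^{4} (-4*x - 1) sin(7*pi*x/4) dx = (-68/(7*pi)) - (4/(7*pi)) = -72/(7*pi).
Hence b_7 = (1/2)·(-72/(7*pi)) = -36/(7*pi).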